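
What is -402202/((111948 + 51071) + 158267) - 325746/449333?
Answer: -142690130311/72182201119 ≈ -1.9768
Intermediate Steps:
-402202/((111948 + 51071) + 158267) - 325746/449333 = -402202/(163019 + 158267) - 325746*1/449333 = -402202/321286 - 325746/449333 = -402202*1/321286 - 325746/449333 = -201101/160643 - 325746/449333 = -142690130311/72182201119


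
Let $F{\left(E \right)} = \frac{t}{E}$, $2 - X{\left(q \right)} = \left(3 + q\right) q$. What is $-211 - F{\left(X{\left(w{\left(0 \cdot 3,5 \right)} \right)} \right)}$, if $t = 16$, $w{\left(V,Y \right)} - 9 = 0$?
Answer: $- \frac{11175}{53} \approx -210.85$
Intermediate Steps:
$w{\left(V,Y \right)} = 9$ ($w{\left(V,Y \right)} = 9 + 0 = 9$)
$X{\left(q \right)} = 2 - q \left(3 + q\right)$ ($X{\left(q \right)} = 2 - \left(3 + q\right) q = 2 - q \left(3 + q\right)$)
$F{\left(E \right)} = \frac{16}{E}$
$-211 - F{\left(X{\left(w{\left(0 \cdot 3,5 \right)} \right)} \right)} = -211 - \frac{16}{2 - 9^{2} - 27} = -211 - \frac{16}{2 - 81 - 27} = -211 - \frac{16}{-106} = -211 - 16 \left(- \frac{1}{106}\right) = -211 - - \frac{8}{53} = -211 + \frac{8}{53} = - \frac{11175}{53}$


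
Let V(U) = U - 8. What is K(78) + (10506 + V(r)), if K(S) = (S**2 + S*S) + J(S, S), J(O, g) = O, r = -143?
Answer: 22601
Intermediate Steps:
V(U) = -8 + U
K(S) = S + 2*S**2 (K(S) = (S**2 + S*S) + S = (S**2 + S**2) + S = 2*S**2 + S = S + 2*S**2)
K(78) + (10506 + V(r)) = 78*(1 + 2*78) + (10506 + (-8 - 143)) = 78*(1 + 156) + (10506 - 151) = 78*157 + 10355 = 12246 + 10355 = 22601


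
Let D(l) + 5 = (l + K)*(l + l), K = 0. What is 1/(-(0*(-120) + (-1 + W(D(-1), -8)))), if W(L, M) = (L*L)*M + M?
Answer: 1/81 ≈ 0.012346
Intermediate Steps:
D(l) = -5 + 2*l² (D(l) = -5 + (l + 0)*(l + l) = -5 + l*(2*l) = -5 + 2*l²)
W(L, M) = M + M*L² (W(L, M) = L²*M + M = M*L² + M = M + M*L²)
1/(-(0*(-120) + (-1 + W(D(-1), -8)))) = 1/(-(0*(-120) + (-1 - 8*(1 + (-5 + 2*(-1)²)²)))) = 1/(-(0 + (-1 - 8*(1 + (-5 + 2*1)²)))) = 1/(-(0 + (-1 - 8*(1 + (-5 + 2)²)))) = 1/(-(0 + (-1 - 8*(1 + (-3)²)))) = 1/(-(0 + (-1 - 8*(1 + 9)))) = 1/(-(0 + (-1 - 8*10))) = 1/(-(0 + (-1 - 80))) = 1/(-(0 - 81)) = 1/(-1*(-81)) = 1/81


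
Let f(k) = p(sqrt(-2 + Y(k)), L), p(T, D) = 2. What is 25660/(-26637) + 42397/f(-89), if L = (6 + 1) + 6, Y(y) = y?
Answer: 1129277569/53274 ≈ 21198.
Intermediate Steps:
L = 13 (L = 7 + 6 = 13)
f(k) = 2
25660/(-26637) + 42397/f(-89) = 25660/(-26637) + 42397/2 = 25660*(-1/26637) + 42397*(1/2) = -25660/26637 + 42397/2 = 1129277569/53274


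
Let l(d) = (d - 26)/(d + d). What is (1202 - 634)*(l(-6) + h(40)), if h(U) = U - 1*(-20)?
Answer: 106784/3 ≈ 35595.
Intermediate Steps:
h(U) = 20 + U (h(U) = U + 20 = 20 + U)
l(d) = (-26 + d)/(2*d) (l(d) = (-26 + d)/((2*d)) = (-26 + d)*(1/(2*d)) = (-26 + d)/(2*d))
(1202 - 634)*(l(-6) + h(40)) = (1202 - 634)*((½)*(-26 - 6)/(-6) + (20 + 40)) = 568*((½)*(-⅙)*(-32) + 60) = 568*(8/3 + 60) = 568*(188/3) = 106784/3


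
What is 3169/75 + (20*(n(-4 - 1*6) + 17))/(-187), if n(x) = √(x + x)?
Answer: 33359/825 - 40*I*√5/187 ≈ 40.435 - 0.4783*I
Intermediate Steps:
n(x) = √2*√x (n(x) = √(2*x) = √2*√x)
3169/75 + (20*(n(-4 - 1*6) + 17))/(-187) = 3169/75 + (20*(√2*√(-4 - 1*6) + 17))/(-187) = 3169*(1/75) + (20*(√2*√(-4 - 6) + 17))*(-1/187) = 3169/75 + (20*(√2*√(-10) + 17))*(-1/187) = 3169/75 + (20*(√2*(I*√10) + 17))*(-1/187) = 3169/75 + (20*(2*I*√5 + 17))*(-1/187) = 3169/75 + (20*(17 + 2*I*√5))*(-1/187) = 3169/75 + (340 + 40*I*√5)*(-1/187) = 3169/75 + (-20/11 - 40*I*√5/187) = 33359/825 - 40*I*√5/187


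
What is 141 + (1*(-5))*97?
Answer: -344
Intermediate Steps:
141 + (1*(-5))*97 = 141 - 5*97 = 141 - 485 = -344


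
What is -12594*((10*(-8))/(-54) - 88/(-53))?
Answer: -18874208/477 ≈ -39569.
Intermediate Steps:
-12594*((10*(-8))/(-54) - 88/(-53)) = -12594*(-80*(-1/54) - 88*(-1/53)) = -12594*(40/27 + 88/53) = -12594*4496/1431 = -18874208/477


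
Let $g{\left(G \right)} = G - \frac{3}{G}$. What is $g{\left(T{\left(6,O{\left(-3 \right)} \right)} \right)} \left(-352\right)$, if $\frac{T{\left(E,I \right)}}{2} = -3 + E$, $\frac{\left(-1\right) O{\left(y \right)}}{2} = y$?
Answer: $-1936$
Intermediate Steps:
$O{\left(y \right)} = - 2 y$
$T{\left(E,I \right)} = -6 + 2 E$ ($T{\left(E,I \right)} = 2 \left(-3 + E\right) = -6 + 2 E$)
$g{\left(G \right)} = G - \frac{3}{G}$
$g{\left(T{\left(6,O{\left(-3 \right)} \right)} \right)} \left(-352\right) = \left(\left(-6 + 2 \cdot 6\right) - \frac{3}{-6 + 2 \cdot 6}\right) \left(-352\right) = \left(\left(-6 + 12\right) - \frac{3}{-6 + 12}\right) \left(-352\right) = \left(6 - \frac{3}{6}\right) \left(-352\right) = \left(6 - \frac{1}{2}\right) \left(-352\right) = \frac{11}{2} \left(-352\right) = -1936$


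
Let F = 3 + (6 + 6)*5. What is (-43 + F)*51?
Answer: 1020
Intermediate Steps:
F = 63 (F = 3 + 12*5 = 3 + 60 = 63)
(-43 + F)*51 = (-43 + 63)*51 = 20*51 = 1020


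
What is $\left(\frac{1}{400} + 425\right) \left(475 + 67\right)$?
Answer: $\frac{46070271}{200} \approx 2.3035 \cdot 10^{5}$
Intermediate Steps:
$\left(\frac{1}{400} + 425\right) \left(475 + 67\right) = \left(\frac{1}{400} + 425\right) 542 = \frac{170001}{400} \cdot 542 = \frac{46070271}{200}$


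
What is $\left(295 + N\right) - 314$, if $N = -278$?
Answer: $-297$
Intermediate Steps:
$\left(295 + N\right) - 314 = \left(295 - 278\right) - 314 = 17 - 314 = -297$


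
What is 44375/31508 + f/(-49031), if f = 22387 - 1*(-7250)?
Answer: 1241948029/1544868748 ≈ 0.80392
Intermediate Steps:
f = 29637 (f = 22387 + 7250 = 29637)
44375/31508 + f/(-49031) = 44375/31508 + 29637/(-49031) = 44375*(1/31508) + 29637*(-1/49031) = 44375/31508 - 29637/49031 = 1241948029/1544868748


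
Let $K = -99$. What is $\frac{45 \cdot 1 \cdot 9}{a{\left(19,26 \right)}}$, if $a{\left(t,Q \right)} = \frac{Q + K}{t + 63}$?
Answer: $- \frac{33210}{73} \approx -454.93$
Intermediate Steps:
$a{\left(t,Q \right)} = \frac{-99 + Q}{63 + t}$ ($a{\left(t,Q \right)} = \frac{Q - 99}{t + 63} = \frac{-99 + Q}{63 + t}$)
$\frac{45 \cdot 1 \cdot 9}{a{\left(19,26 \right)}} = \frac{45 \cdot 1 \cdot 9}{\frac{1}{63 + 19} \left(-99 + 26\right)} = \frac{45 \cdot 9}{\frac{1}{82} \left(-73\right)} = \frac{405}{\frac{1}{82} \left(-73\right)} = \frac{405}{- \frac{73}{82}} = 405 \left(- \frac{82}{73}\right) = - \frac{33210}{73}$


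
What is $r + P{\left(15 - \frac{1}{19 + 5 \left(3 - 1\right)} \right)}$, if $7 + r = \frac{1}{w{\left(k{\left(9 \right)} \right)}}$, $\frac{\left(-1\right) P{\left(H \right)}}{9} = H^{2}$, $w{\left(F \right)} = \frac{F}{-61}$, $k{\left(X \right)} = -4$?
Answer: $- \frac{6753063}{3364} \approx -2007.5$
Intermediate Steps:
$w{\left(F \right)} = - \frac{F}{61}$ ($w{\left(F \right)} = F \left(- \frac{1}{61}\right) = - \frac{F}{61}$)
$P{\left(H \right)} = - 9 H^{2}$
$r = \frac{33}{4}$ ($r = -7 + \frac{1}{\left(- \frac{1}{61}\right) \left(-4\right)} = -7 + \frac{1}{\frac{4}{61}} = -7 + \frac{61}{4} = \frac{33}{4} \approx 8.25$)
$r + P{\left(15 - \frac{1}{19 + 5 \left(3 - 1\right)} \right)} = \frac{33}{4} - 9 \left(15 - \frac{1}{19 + 5 \left(3 - 1\right)}\right)^{2} = \frac{33}{4} - 9 \left(15 - \frac{1}{19 + 5 \cdot 2}\right)^{2} = \frac{33}{4} - 9 \left(15 - \frac{1}{19 + 10}\right)^{2} = \frac{33}{4} - 9 \left(15 - \frac{1}{29}\right)^{2} = \frac{33}{4} - 9 \left(\frac{434}{29}\right)^{2} = \frac{33}{4} - \frac{1695204}{841} = - \frac{6753063}{3364}$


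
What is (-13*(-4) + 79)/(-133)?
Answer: -131/133 ≈ -0.98496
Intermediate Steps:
(-13*(-4) + 79)/(-133) = -(52 + 79)/133 = -1/133*131 = -131/133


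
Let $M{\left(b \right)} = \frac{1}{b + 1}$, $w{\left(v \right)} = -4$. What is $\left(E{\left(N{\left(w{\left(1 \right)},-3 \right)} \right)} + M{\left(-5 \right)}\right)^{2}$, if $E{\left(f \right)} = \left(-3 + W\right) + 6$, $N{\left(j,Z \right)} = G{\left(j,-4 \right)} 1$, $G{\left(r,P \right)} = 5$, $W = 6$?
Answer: $\frac{1225}{16} \approx 76.563$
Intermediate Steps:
$M{\left(b \right)} = \frac{1}{1 + b}$
$N{\left(j,Z \right)} = 5$ ($N{\left(j,Z \right)} = 5 \cdot 1 = 5$)
$E{\left(f \right)} = 9$ ($E{\left(f \right)} = \left(-3 + 6\right) + 6 = 3 + 6 = 9$)
$\left(E{\left(N{\left(w{\left(1 \right)},-3 \right)} \right)} + M{\left(-5 \right)}\right)^{2} = \left(9 + \frac{1}{1 - 5}\right)^{2} = \left(9 + \frac{1}{-4}\right)^{2} = \left(9 - \frac{1}{4}\right)^{2} = \left(\frac{35}{4}\right)^{2} = \frac{1225}{16}$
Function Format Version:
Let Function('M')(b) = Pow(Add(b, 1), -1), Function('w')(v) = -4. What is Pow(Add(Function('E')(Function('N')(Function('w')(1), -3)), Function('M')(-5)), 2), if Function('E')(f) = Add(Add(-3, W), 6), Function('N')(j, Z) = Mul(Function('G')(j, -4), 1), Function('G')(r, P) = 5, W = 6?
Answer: Rational(1225, 16) ≈ 76.563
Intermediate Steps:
Function('M')(b) = Pow(Add(1, b), -1)
Function('N')(j, Z) = 5 (Function('N')(j, Z) = Mul(5, 1) = 5)
Function('E')(f) = 9 (Function('E')(f) = Add(Add(-3, 6), 6) = Add(3, 6) = 9)
Pow(Add(Function('E')(Function('N')(Function('w')(1), -3)), Function('M')(-5)), 2) = Pow(Add(9, Pow(Add(1, -5), -1)), 2) = Pow(Add(9, Pow(-4, -1)), 2) = Pow(Add(9, Rational(-1, 4)), 2) = Pow(Rational(35, 4), 2) = Rational(1225, 16)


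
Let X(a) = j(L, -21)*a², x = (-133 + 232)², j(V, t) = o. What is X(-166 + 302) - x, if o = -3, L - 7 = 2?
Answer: -65289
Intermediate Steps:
L = 9 (L = 7 + 2 = 9)
j(V, t) = -3
x = 9801 (x = 99² = 9801)
X(a) = -3*a²
X(-166 + 302) - x = -3*(-166 + 302)² - 1*9801 = -3*136² - 9801 = -3*18496 - 9801 = -55488 - 9801 = -65289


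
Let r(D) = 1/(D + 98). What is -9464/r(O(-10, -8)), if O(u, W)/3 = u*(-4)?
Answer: -2063152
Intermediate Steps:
O(u, W) = -12*u (O(u, W) = 3*(u*(-4)) = 3*(-4*u) = -12*u)
r(D) = 1/(98 + D)
-9464/r(O(-10, -8)) = -9464/(1/(98 - 12*(-10))) = -9464/(1/(98 + 120)) = -9464/(1/218) = -9464/1/218 = -9464*218 = -2063152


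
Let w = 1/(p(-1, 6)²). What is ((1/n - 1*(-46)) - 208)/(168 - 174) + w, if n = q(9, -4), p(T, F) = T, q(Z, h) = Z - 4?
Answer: 839/30 ≈ 27.967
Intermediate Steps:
q(Z, h) = -4 + Z
n = 5 (n = -4 + 9 = 5)
w = 1 (w = 1/((-1)²) = 1/1 = 1)
((1/n - 1*(-46)) - 208)/(168 - 174) + w = ((1/5 - 1*(-46)) - 208)/(168 - 174) + 1 = ((⅕ + 46) - 208)/(-6) + 1 = (231/5 - 208)*(-⅙) + 1 = -809/5*(-⅙) + 1 = 809/30 + 1 = 839/30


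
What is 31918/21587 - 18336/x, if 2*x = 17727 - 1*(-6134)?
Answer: -30043066/515087407 ≈ -0.058326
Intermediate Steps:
x = 23861/2 (x = (17727 - 1*(-6134))/2 = (17727 + 6134)/2 = (1/2)*23861 = 23861/2 ≈ 11931.)
31918/21587 - 18336/x = 31918/21587 - 18336/23861/2 = 31918*(1/21587) - 18336*2/23861 = 31918/21587 - 36672/23861 = -30043066/515087407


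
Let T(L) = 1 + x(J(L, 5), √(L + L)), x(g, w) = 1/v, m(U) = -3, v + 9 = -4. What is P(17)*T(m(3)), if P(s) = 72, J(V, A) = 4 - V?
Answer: 864/13 ≈ 66.462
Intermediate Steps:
v = -13 (v = -9 - 4 = -13)
x(g, w) = -1/13 (x(g, w) = 1/(-13) = -1/13)
T(L) = 12/13 (T(L) = 1 - 1/13 = 12/13)
P(17)*T(m(3)) = 72*(12/13) = 864/13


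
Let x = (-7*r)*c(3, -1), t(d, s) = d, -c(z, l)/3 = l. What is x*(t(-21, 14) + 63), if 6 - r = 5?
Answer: -882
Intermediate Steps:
r = 1 (r = 6 - 1*5 = 6 - 5 = 1)
c(z, l) = -3*l
x = -21 (x = (-7*1)*(-3*(-1)) = -7*3 = -21)
x*(t(-21, 14) + 63) = -21*(-21 + 63) = -21*42 = -882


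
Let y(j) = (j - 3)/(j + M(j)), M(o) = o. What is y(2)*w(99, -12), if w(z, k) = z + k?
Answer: -87/4 ≈ -21.750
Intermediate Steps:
y(j) = (-3 + j)/(2*j) (y(j) = (j - 3)/(j + j) = (-3 + j)/((2*j)) = (-3 + j)*(1/(2*j)) = (-3 + j)/(2*j))
w(z, k) = k + z
y(2)*w(99, -12) = ((½)*(-3 + 2)/2)*(-12 + 99) = ((½)*(½)*(-1))*87 = -¼*87 = -87/4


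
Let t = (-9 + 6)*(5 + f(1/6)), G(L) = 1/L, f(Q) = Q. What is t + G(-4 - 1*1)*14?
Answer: -183/10 ≈ -18.300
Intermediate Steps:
t = -31/2 (t = (-9 + 6)*(5 + 1/6) = -3*(5 + ⅙) = -3*31/6 = -31/2 ≈ -15.500)
t + G(-4 - 1*1)*14 = -31/2 + 14/(-4 - 1*1) = -31/2 + 14/(-4 - 1) = -31/2 + 14/(-5) = -31/2 - ⅕*14 = -31/2 - 14/5 = -183/10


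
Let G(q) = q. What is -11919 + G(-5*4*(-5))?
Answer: -11819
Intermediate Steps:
-11919 + G(-5*4*(-5)) = -11919 - 5*4*(-5) = -11919 - 20*(-5) = -11919 + 100 = -11819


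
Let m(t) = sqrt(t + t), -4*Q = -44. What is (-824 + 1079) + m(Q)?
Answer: 255 + sqrt(22) ≈ 259.69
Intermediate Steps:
Q = 11 (Q = -1/4*(-44) = 11)
m(t) = sqrt(2)*sqrt(t) (m(t) = sqrt(2*t) = sqrt(2)*sqrt(t))
(-824 + 1079) + m(Q) = (-824 + 1079) + sqrt(2)*sqrt(11) = 255 + sqrt(22)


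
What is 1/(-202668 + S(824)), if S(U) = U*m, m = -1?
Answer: -1/203492 ≈ -4.9142e-6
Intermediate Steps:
S(U) = -U (S(U) = U*(-1) = -U)
1/(-202668 + S(824)) = 1/(-202668 - 1*824) = 1/(-202668 - 824) = 1/(-203492) = -1/203492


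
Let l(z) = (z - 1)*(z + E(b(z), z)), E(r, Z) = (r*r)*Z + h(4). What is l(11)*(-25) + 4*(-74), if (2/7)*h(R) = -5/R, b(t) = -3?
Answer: -106809/4 ≈ -26702.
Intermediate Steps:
h(R) = -35/(2*R) (h(R) = 7*(-5/R)/2 = -35/(2*R))
E(r, Z) = -35/8 + Z*r² (E(r, Z) = (r*r)*Z - 35/2/4 = r²*Z - 35/2*¼ = Z*r² - 35/8 = -35/8 + Z*r²)
l(z) = (-1 + z)*(-35/8 + 10*z) (l(z) = (z - 1)*(z + (-35/8 + z*(-3)²)) = (-1 + z)*(z + (-35/8 + z*9)) = (-1 + z)*(z + (-35/8 + 9*z)) = (-1 + z)*(-35/8 + 10*z))
l(11)*(-25) + 4*(-74) = (35/8 + 10*11² - 115/8*11)*(-25) + 4*(-74) = (35/8 + 10*121 - 1265/8)*(-25) - 296 = (35/8 + 1210 - 1265/8)*(-25) - 296 = (4225/4)*(-25) - 296 = -105625/4 - 296 = -106809/4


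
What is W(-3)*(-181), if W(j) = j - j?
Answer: 0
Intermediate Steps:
W(j) = 0
W(-3)*(-181) = 0*(-181) = 0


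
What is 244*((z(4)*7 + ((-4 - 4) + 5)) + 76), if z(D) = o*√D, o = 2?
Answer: 24644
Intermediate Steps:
z(D) = 2*√D
244*((z(4)*7 + ((-4 - 4) + 5)) + 76) = 244*(((2*√4)*7 + ((-4 - 4) + 5)) + 76) = 244*(((2*2)*7 + (-8 + 5)) + 76) = 244*((4*7 - 3) + 76) = 244*((28 - 3) + 76) = 244*(25 + 76) = 244*101 = 24644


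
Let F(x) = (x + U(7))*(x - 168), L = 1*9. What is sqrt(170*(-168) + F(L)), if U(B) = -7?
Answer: I*sqrt(28878) ≈ 169.94*I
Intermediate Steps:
L = 9
F(x) = (-168 + x)*(-7 + x) (F(x) = (x - 7)*(x - 168) = (-7 + x)*(-168 + x) = (-168 + x)*(-7 + x))
sqrt(170*(-168) + F(L)) = sqrt(170*(-168) + (1176 + 9**2 - 175*9)) = sqrt(-28560 + (1176 + 81 - 1575)) = sqrt(-28560 - 318) = sqrt(-28878) = I*sqrt(28878)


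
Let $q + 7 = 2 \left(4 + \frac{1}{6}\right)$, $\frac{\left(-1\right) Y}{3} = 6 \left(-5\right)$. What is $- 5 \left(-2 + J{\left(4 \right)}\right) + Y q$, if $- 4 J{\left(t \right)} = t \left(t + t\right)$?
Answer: $170$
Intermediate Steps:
$J{\left(t \right)} = - \frac{t^{2}}{2}$ ($J{\left(t \right)} = - \frac{t \left(t + t\right)}{4} = - \frac{t 2 t}{4} = - \frac{2 t^{2}}{4} = - \frac{t^{2}}{2}$)
$Y = 90$ ($Y = - 3 \cdot 6 \left(-5\right) = \left(-3\right) \left(-30\right) = 90$)
$q = \frac{4}{3}$ ($q = -7 + 2 \left(4 + \frac{1}{6}\right) = -7 + 2 \cdot \frac{25}{6} = -7 + \frac{25}{3} = \frac{4}{3} \approx 1.3333$)
$- 5 \left(-2 + J{\left(4 \right)}\right) + Y q = - 5 \left(-2 - \frac{4^{2}}{2}\right) + 90 \cdot \frac{4}{3} = - 5 \left(-2 - 8\right) + 120 = \left(-5\right) \left(-10\right) + 120 = 50 + 120 = 170$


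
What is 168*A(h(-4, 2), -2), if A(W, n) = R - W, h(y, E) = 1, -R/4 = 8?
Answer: -5544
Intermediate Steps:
R = -32 (R = -4*8 = -32)
A(W, n) = -32 - W
168*A(h(-4, 2), -2) = 168*(-32 - 1*1) = 168*(-32 - 1) = 168*(-33) = -5544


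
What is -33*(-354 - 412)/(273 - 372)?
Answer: -766/3 ≈ -255.33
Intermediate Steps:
-33*(-354 - 412)/(273 - 372) = -(-25278)/(-99) = -(-25278)*(-1)/99 = -33*766/99 = -766/3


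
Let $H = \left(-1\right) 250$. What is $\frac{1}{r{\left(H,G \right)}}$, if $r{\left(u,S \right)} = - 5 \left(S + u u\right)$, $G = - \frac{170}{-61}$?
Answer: $- \frac{61}{19063350} \approx -3.1999 \cdot 10^{-6}$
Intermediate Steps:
$H = -250$
$G = \frac{170}{61}$ ($G = \left(-170\right) \left(- \frac{1}{61}\right) = \frac{170}{61} \approx 2.7869$)
$r{\left(u,S \right)} = - 5 S - 5 u^{2}$ ($r{\left(u,S \right)} = - 5 \left(S + u^{2}\right) = - 5 S - 5 u^{2}$)
$\frac{1}{r{\left(H,G \right)}} = \frac{1}{\left(-5\right) \frac{170}{61} - 5 \left(-250\right)^{2}} = \frac{1}{- \frac{850}{61} - 312500} = \frac{1}{- \frac{19063350}{61}} = - \frac{61}{19063350}$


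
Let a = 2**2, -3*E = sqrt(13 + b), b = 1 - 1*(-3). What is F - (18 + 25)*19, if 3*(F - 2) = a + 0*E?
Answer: -2441/3 ≈ -813.67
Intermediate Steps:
b = 4 (b = 1 + 3 = 4)
E = -sqrt(17)/3 (E = -sqrt(13 + 4)/3 = -sqrt(17)/3 ≈ -1.3744)
a = 4
F = 10/3 (F = 2 + (4 + 0*(-sqrt(17)/3))/3 = 2 + (4 + 0)/3 = 2 + (1/3)*4 = 2 + 4/3 = 10/3 ≈ 3.3333)
F - (18 + 25)*19 = 10/3 - (18 + 25)*19 = 10/3 - 43*19 = 10/3 - 1*817 = 10/3 - 817 = -2441/3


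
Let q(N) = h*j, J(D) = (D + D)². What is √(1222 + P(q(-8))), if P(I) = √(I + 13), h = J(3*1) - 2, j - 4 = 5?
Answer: √(1222 + √319) ≈ 35.212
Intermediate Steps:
J(D) = 4*D² (J(D) = (2*D)² = 4*D²)
j = 9 (j = 4 + 5 = 9)
h = 34 (h = 4*(3*1)² - 2 = 4*3² - 2 = 4*9 - 2 = 36 - 2 = 34)
q(N) = 306 (q(N) = 34*9 = 306)
P(I) = √(13 + I)
√(1222 + P(q(-8))) = √(1222 + √(13 + 306)) = √(1222 + √319)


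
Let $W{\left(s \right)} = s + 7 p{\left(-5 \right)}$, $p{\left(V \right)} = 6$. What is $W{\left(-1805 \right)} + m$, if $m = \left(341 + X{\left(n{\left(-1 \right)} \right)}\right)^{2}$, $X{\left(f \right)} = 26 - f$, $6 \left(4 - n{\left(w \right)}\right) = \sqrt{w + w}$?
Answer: $\frac{2340107}{18} + 121 i \sqrt{2} \approx 1.3001 \cdot 10^{5} + 171.12 i$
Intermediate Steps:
$n{\left(w \right)} = 4 - \frac{\sqrt{2} \sqrt{w}}{6}$ ($n{\left(w \right)} = 4 - \frac{\sqrt{w + w}}{6} = 4 - \frac{\sqrt{2 w}}{6} = 4 - \frac{\sqrt{2} \sqrt{w}}{6}$)
$m = \left(363 + \frac{i \sqrt{2}}{6}\right)^{2}$ ($m = \left(341 + \left(26 - \left(4 - \frac{\sqrt{2} \sqrt{-1}}{6}\right)\right)\right)^{2} = \left(341 + \left(26 - \left(4 - \frac{\sqrt{2} i}{6}\right)\right)\right)^{2} = \left(341 + \left(26 - \left(4 - \frac{i \sqrt{2}}{6}\right)\right)\right)^{2} = \left(341 + \left(22 + \frac{i \sqrt{2}}{6}\right)\right)^{2} = \left(363 + \frac{i \sqrt{2}}{6}\right)^{2} \approx 1.3177 \cdot 10^{5} + 171.0 i$)
$W{\left(s \right)} = 42 + s$ ($W{\left(s \right)} = s + 7 \cdot 6 = s + 42 = 42 + s$)
$W{\left(-1805 \right)} + m = \left(42 - 1805\right) + \frac{\left(2178 + i \sqrt{2}\right)^{2}}{36} = -1763 + \frac{\left(2178 + i \sqrt{2}\right)^{2}}{36}$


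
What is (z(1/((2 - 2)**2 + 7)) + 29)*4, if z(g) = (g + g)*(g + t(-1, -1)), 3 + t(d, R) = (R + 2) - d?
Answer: 5636/49 ≈ 115.02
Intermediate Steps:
t(d, R) = -1 + R - d (t(d, R) = -3 + ((R + 2) - d) = -3 + ((2 + R) - d) = -3 + (2 + R - d) = -1 + R - d)
z(g) = 2*g*(-1 + g) (z(g) = (g + g)*(g + (-1 - 1 - 1*(-1))) = (2*g)*(g + (-1 - 1 + 1)) = (2*g)*(g - 1) = (2*g)*(-1 + g) = 2*g*(-1 + g))
(z(1/((2 - 2)**2 + 7)) + 29)*4 = (2*(-1 + 1/((2 - 2)**2 + 7))/((2 - 2)**2 + 7) + 29)*4 = (2*(-1 + 1/(0**2 + 7))/(0**2 + 7) + 29)*4 = (2*(-1 + 1/(0 + 7))/(0 + 7) + 29)*4 = (2*(-1 + 1/7)/7 + 29)*4 = (2*(1/7)*(-1 + 1/7) + 29)*4 = (2*(1/7)*(-6/7) + 29)*4 = (-12/49 + 29)*4 = (1409/49)*4 = 5636/49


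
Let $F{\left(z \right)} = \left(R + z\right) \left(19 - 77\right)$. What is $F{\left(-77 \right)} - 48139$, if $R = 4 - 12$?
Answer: $-43209$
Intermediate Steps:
$R = -8$ ($R = 4 - 12 = -8$)
$F{\left(z \right)} = 464 - 58 z$ ($F{\left(z \right)} = \left(-8 + z\right) \left(19 - 77\right) = \left(-8 + z\right) \left(-58\right) = 464 - 58 z$)
$F{\left(-77 \right)} - 48139 = \left(464 - -4466\right) - 48139 = \left(464 + 4466\right) - 48139 = 4930 - 48139 = -43209$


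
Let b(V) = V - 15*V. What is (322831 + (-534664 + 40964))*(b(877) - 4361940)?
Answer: 747418255442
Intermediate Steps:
b(V) = -14*V
(322831 + (-534664 + 40964))*(b(877) - 4361940) = (322831 + (-534664 + 40964))*(-14*877 - 4361940) = (322831 - 493700)*(-12278 - 4361940) = -170869*(-4374218) = 747418255442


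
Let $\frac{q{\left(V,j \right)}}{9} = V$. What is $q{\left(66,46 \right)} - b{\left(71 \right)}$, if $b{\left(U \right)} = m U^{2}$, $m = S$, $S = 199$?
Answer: $-1002565$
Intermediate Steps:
$q{\left(V,j \right)} = 9 V$
$m = 199$
$b{\left(U \right)} = 199 U^{2}$
$q{\left(66,46 \right)} - b{\left(71 \right)} = 9 \cdot 66 - 199 \cdot 71^{2} = 594 - 199 \cdot 5041 = 594 - 1003159 = -1002565$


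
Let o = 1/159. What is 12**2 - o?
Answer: 22895/159 ≈ 143.99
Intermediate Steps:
o = 1/159 ≈ 0.0062893
12**2 - o = 12**2 - 1*1/159 = 144 - 1/159 = 22895/159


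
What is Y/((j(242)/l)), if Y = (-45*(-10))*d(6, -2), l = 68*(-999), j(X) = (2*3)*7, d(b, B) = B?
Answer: 10189800/7 ≈ 1.4557e+6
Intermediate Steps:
j(X) = 42 (j(X) = 6*7 = 42)
l = -67932
Y = -900 (Y = -45*(-10)*(-2) = 450*(-2) = -900)
Y/((j(242)/l)) = -900/(42/(-67932)) = -900/(42*(-1/67932)) = -900/(-7/11322) = -900*(-11322/7) = 10189800/7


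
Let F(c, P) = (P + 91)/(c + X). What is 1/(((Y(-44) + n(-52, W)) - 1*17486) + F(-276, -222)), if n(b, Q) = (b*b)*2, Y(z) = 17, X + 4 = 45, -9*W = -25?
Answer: -235/2834204 ≈ -8.2916e-5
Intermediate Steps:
W = 25/9 (W = -1/9*(-25) = 25/9 ≈ 2.7778)
X = 41 (X = -4 + 45 = 41)
n(b, Q) = 2*b**2 (n(b, Q) = b**2*2 = 2*b**2)
F(c, P) = (91 + P)/(41 + c) (F(c, P) = (P + 91)/(c + 41) = (91 + P)/(41 + c))
1/(((Y(-44) + n(-52, W)) - 1*17486) + F(-276, -222)) = 1/(((17 + 2*(-52)**2) - 1*17486) + (91 - 222)/(41 - 276)) = 1/(((17 + 2*2704) - 17486) - 131/(-235)) = 1/(((17 + 5408) - 17486) - 1/235*(-131)) = 1/((5425 - 17486) + 131/235) = 1/(-12061 + 131/235) = 1/(-2834204/235) = -235/2834204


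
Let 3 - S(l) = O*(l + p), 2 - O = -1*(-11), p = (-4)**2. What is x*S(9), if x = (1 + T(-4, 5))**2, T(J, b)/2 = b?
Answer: 27588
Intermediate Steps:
T(J, b) = 2*b
p = 16
O = -9 (O = 2 - (-1)*(-11) = 2 - 1*11 = 2 - 11 = -9)
x = 121 (x = (1 + 2*5)**2 = (1 + 10)**2 = 11**2 = 121)
S(l) = 147 + 9*l (S(l) = 3 - (-9)*(l + 16) = 3 - (-9)*(16 + l) = 3 - (-144 - 9*l) = 3 + (144 + 9*l) = 147 + 9*l)
x*S(9) = 121*(147 + 9*9) = 121*(147 + 81) = 121*228 = 27588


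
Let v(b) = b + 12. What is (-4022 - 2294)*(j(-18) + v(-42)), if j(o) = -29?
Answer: 372644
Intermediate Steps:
v(b) = 12 + b
(-4022 - 2294)*(j(-18) + v(-42)) = (-4022 - 2294)*(-29 + (12 - 42)) = -6316*(-29 - 30) = -6316*(-59) = 372644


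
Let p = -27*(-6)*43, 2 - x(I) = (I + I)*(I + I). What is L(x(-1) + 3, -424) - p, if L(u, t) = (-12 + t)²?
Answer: 183130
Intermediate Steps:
x(I) = 2 - 4*I² (x(I) = 2 - (I + I)*(I + I) = 2 - 2*I*2*I = 2 - 4*I²)
p = 6966 (p = 162*43 = 6966)
L(x(-1) + 3, -424) - p = (-12 - 424)² - 1*6966 = (-436)² - 6966 = 190096 - 6966 = 183130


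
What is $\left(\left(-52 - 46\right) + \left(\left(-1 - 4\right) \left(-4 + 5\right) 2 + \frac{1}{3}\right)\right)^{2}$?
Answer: $\frac{104329}{9} \approx 11592.0$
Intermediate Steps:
$\left(\left(-52 - 46\right) + \left(\left(-1 - 4\right) \left(-4 + 5\right) 2 + \frac{1}{3}\right)\right)^{2} = \left(-98 + \left(\left(-1 - 4\right) 1 \cdot 2 + \frac{1}{3}\right)\right)^{2} = \left(-98 + \left(\left(-5\right) 2 + \frac{1}{3}\right)\right)^{2} = \left(-98 + \left(-10 + \frac{1}{3}\right)\right)^{2} = \left(-98 - \frac{29}{3}\right)^{2} = \left(- \frac{323}{3}\right)^{2} = \frac{104329}{9}$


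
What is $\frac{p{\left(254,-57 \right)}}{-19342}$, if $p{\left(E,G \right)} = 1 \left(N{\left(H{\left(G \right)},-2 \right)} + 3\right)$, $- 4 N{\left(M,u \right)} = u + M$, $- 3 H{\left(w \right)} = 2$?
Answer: $- \frac{11}{58026} \approx -0.00018957$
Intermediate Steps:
$H{\left(w \right)} = - \frac{2}{3}$ ($H{\left(w \right)} = \left(- \frac{1}{3}\right) 2 = - \frac{2}{3}$)
$N{\left(M,u \right)} = - \frac{M}{4} - \frac{u}{4}$ ($N{\left(M,u \right)} = - \frac{u + M}{4} = - \frac{M + u}{4} = - \frac{M}{4} - \frac{u}{4}$)
$p{\left(E,G \right)} = \frac{11}{3}$ ($p{\left(E,G \right)} = 1 \left(\left(\left(- \frac{1}{4}\right) \left(- \frac{2}{3}\right) - - \frac{1}{2}\right) + 3\right) = 1 \left(\left(\frac{1}{6} + \frac{1}{2}\right) + 3\right) = 1 \left(\frac{2}{3} + 3\right) = 1 \cdot \frac{11}{3} = \frac{11}{3}$)
$\frac{p{\left(254,-57 \right)}}{-19342} = \frac{11}{3 \left(-19342\right)} = \frac{11}{3} \left(- \frac{1}{19342}\right) = - \frac{11}{58026}$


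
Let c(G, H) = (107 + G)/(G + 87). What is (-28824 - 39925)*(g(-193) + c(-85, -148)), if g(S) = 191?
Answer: -13887298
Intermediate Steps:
c(G, H) = (107 + G)/(87 + G)
(-28824 - 39925)*(g(-193) + c(-85, -148)) = (-28824 - 39925)*(191 + (107 - 85)/(87 - 85)) = -68749*(191 + 22/2) = -68749*(191 + (1/2)*22) = -68749*(191 + 11) = -68749*202 = -13887298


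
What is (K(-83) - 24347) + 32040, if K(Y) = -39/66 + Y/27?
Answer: 4567465/594 ≈ 7689.3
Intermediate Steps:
K(Y) = -13/22 + Y/27 (K(Y) = -39*1/66 + Y*(1/27) = -13/22 + Y/27)
(K(-83) - 24347) + 32040 = ((-13/22 + (1/27)*(-83)) - 24347) + 32040 = ((-13/22 - 83/27) - 24347) + 32040 = (-2177/594 - 24347) + 32040 = -14464295/594 + 32040 = 4567465/594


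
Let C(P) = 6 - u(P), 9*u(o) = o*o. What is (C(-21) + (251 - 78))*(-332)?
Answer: -43160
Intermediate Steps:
u(o) = o²/9 (u(o) = (o*o)/9 = o²/9)
C(P) = 6 - P²/9
(C(-21) + (251 - 78))*(-332) = ((6 - ⅑*(-21)²) + (251 - 78))*(-332) = ((6 - ⅑*441) + 173)*(-332) = ((6 - 49) + 173)*(-332) = (-43 + 173)*(-332) = 130*(-332) = -43160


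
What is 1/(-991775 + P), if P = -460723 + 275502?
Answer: -1/1176996 ≈ -8.4962e-7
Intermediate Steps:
P = -185221
1/(-991775 + P) = 1/(-991775 - 185221) = 1/(-1176996) = -1/1176996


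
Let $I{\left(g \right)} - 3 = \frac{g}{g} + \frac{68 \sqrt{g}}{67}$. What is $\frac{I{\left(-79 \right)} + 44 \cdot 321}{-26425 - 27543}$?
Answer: $- \frac{883}{3373} - \frac{17 i \sqrt{79}}{903964} \approx -0.26178 - 0.00016715 i$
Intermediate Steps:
$I{\left(g \right)} = 4 + \frac{68 \sqrt{g}}{67}$ ($I{\left(g \right)} = 3 + \left(\frac{g}{g} + \frac{68 \sqrt{g}}{67}\right) = 3 + \left(1 + 68 \sqrt{g} \frac{1}{67}\right) = 3 + \left(1 + \frac{68 \sqrt{g}}{67}\right) = 4 + \frac{68 \sqrt{g}}{67}$)
$\frac{I{\left(-79 \right)} + 44 \cdot 321}{-26425 - 27543} = \frac{\left(4 + \frac{68 \sqrt{-79}}{67}\right) + 44 \cdot 321}{-26425 - 27543} = \frac{\left(4 + \frac{68 i \sqrt{79}}{67}\right) + 14124}{-53968} = \left(\left(4 + \frac{68 i \sqrt{79}}{67}\right) + 14124\right) \left(- \frac{1}{53968}\right) = \left(14128 + \frac{68 i \sqrt{79}}{67}\right) \left(- \frac{1}{53968}\right) = - \frac{883}{3373} - \frac{17 i \sqrt{79}}{903964}$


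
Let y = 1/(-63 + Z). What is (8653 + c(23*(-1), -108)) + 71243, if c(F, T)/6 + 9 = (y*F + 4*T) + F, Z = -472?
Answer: 41255058/535 ≈ 77112.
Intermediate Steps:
y = -1/535 (y = 1/(-63 - 472) = 1/(-535) = -1/535 ≈ -0.0018692)
c(F, T) = -54 + 24*T + 3204*F/535 (c(F, T) = -54 + 6*((-F/535 + 4*T) + F) = -54 + 6*((4*T - F/535) + F) = -54 + 6*(4*T + 534*F/535) = -54 + (24*T + 3204*F/535) = -54 + 24*T + 3204*F/535)
(8653 + c(23*(-1), -108)) + 71243 = (8653 + (-54 + 24*(-108) + 3204*(23*(-1))/535)) + 71243 = (8653 + (-54 - 2592 + (3204/535)*(-23))) + 71243 = (8653 + (-54 - 2592 - 73692/535)) + 71243 = (8653 - 1489302/535) + 71243 = 3140053/535 + 71243 = 41255058/535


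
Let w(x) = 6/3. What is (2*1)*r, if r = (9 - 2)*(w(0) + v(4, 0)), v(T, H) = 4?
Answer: 84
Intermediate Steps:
w(x) = 2 (w(x) = 6*(⅓) = 2)
r = 42 (r = (9 - 2)*(2 + 4) = 7*6 = 42)
(2*1)*r = (2*1)*42 = 2*42 = 84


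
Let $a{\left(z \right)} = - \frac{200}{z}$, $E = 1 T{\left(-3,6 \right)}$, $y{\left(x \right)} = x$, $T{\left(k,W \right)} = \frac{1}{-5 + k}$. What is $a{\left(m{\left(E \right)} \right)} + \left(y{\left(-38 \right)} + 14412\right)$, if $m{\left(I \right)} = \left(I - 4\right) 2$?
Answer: $\frac{475142}{33} \approx 14398.0$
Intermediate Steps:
$E = - \frac{1}{8}$ ($E = 1 \frac{1}{-5 - 3} = 1 \frac{1}{-8} = 1 \left(- \frac{1}{8}\right) = - \frac{1}{8} \approx -0.125$)
$m{\left(I \right)} = -8 + 2 I$ ($m{\left(I \right)} = \left(I - 4\right) 2 = \left(-4 + I\right) 2 = -8 + 2 I$)
$a{\left(m{\left(E \right)} \right)} + \left(y{\left(-38 \right)} + 14412\right) = - \frac{200}{-8 + 2 \left(- \frac{1}{8}\right)} + \left(-38 + 14412\right) = - \frac{200}{-8 - \frac{1}{4}} + 14374 = - \frac{200}{- \frac{33}{4}} + 14374 = \left(-200\right) \left(- \frac{4}{33}\right) + 14374 = \frac{800}{33} + 14374 = \frac{475142}{33}$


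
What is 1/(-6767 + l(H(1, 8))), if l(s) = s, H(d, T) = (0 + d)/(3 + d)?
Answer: -4/27067 ≈ -0.00014778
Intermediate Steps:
H(d, T) = d/(3 + d)
1/(-6767 + l(H(1, 8))) = 1/(-6767 + 1/(3 + 1)) = 1/(-6767 + 1/4) = 1/(-27067/4) = -4/27067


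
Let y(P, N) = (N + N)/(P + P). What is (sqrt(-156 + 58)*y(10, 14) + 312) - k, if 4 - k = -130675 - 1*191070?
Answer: -321437 + 49*I*sqrt(2)/5 ≈ -3.2144e+5 + 13.859*I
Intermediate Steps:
y(P, N) = N/P (y(P, N) = (2*N)/((2*P)) = (2*N)*(1/(2*P)) = N/P)
k = 321749 (k = 4 - (-130675 - 1*191070) = 4 - (-130675 - 191070) = 4 - 1*(-321745) = 4 + 321745 = 321749)
(sqrt(-156 + 58)*y(10, 14) + 312) - k = (sqrt(-156 + 58)*(14/10) + 312) - 1*321749 = (sqrt(-98)*(14*(1/10)) + 312) - 321749 = ((7*I*sqrt(2))*(7/5) + 312) - 321749 = (49*I*sqrt(2)/5 + 312) - 321749 = (312 + 49*I*sqrt(2)/5) - 321749 = -321437 + 49*I*sqrt(2)/5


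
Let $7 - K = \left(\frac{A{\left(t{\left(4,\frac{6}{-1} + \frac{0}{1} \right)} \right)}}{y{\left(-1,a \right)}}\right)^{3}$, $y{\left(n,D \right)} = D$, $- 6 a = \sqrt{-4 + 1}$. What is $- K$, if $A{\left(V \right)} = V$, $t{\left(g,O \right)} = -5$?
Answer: $-7 + 3000 i \sqrt{3} \approx -7.0 + 5196.2 i$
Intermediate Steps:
$a = - \frac{i \sqrt{3}}{6}$ ($a = - \frac{\sqrt{-4 + 1}}{6} = - \frac{\sqrt{-3}}{6} = - \frac{i \sqrt{3}}{6} \approx - 0.28868 i$)
$K = 7 - 3000 i \sqrt{3}$ ($K = 7 - \left(- \frac{5}{\left(- \frac{1}{6}\right) i \sqrt{3}}\right)^{3} = 7 - \left(- 5 \cdot 2 i \sqrt{3}\right)^{3} = 7 - \left(- 10 i \sqrt{3}\right)^{3} = 7 - 3000 i \sqrt{3} \approx 7.0 - 5196.2 i$)
$- K = - (7 - 3000 i \sqrt{3}) = -7 + 3000 i \sqrt{3}$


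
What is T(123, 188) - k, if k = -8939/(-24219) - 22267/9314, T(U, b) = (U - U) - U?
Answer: -27289792591/225575766 ≈ -120.98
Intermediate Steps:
T(U, b) = -U (T(U, b) = 0 - U = -U)
k = -456026627/225575766 (k = -8939*(-1/24219) - 22267*1/9314 = 8939/24219 - 22267/9314 = -456026627/225575766 ≈ -2.0216)
T(123, 188) - k = -1*123 - 1*(-456026627/225575766) = -123 + 456026627/225575766 = -27289792591/225575766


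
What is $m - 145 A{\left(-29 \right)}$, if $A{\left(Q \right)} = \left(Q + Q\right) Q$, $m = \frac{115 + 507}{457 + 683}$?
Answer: $- \frac{139016989}{570} \approx -2.4389 \cdot 10^{5}$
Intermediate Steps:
$m = \frac{311}{570}$ ($m = \frac{622}{1140} = 622 \cdot \frac{1}{1140} = \frac{311}{570} \approx 0.54561$)
$A{\left(Q \right)} = 2 Q^{2}$ ($A{\left(Q \right)} = 2 Q Q = 2 Q^{2}$)
$m - 145 A{\left(-29 \right)} = \frac{311}{570} - 145 \cdot 2 \left(-29\right)^{2} = \frac{311}{570} - 145 \cdot 2 \cdot 841 = \frac{311}{570} - 243890 = - \frac{139016989}{570}$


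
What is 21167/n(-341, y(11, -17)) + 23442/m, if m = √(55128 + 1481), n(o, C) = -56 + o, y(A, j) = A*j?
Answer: -21167/397 + 23442*√56609/56609 ≈ 45.209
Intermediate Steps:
m = √56609 ≈ 237.93
21167/n(-341, y(11, -17)) + 23442/m = 21167/(-56 - 341) + 23442/(√56609) = 21167/(-397) + 23442*(√56609/56609) = 21167*(-1/397) + 23442*√56609/56609 = -21167/397 + 23442*√56609/56609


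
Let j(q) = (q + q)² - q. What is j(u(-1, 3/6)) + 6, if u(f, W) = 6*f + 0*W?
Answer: 156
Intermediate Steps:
u(f, W) = 6*f (u(f, W) = 6*f + 0 = 6*f)
j(q) = -q + 4*q² (j(q) = (2*q)² - q = 4*q² - q = -q + 4*q²)
j(u(-1, 3/6)) + 6 = (6*(-1))*(-1 + 4*(6*(-1))) + 6 = -6*(-1 + 4*(-6)) + 6 = -6*(-1 - 24) + 6 = -6*(-25) + 6 = 150 + 6 = 156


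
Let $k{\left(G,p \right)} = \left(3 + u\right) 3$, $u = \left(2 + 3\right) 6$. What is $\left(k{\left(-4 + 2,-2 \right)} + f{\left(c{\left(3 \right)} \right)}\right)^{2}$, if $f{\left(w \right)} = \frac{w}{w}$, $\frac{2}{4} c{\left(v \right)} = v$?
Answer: $10000$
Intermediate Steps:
$u = 30$ ($u = 5 \cdot 6 = 30$)
$c{\left(v \right)} = 2 v$
$f{\left(w \right)} = 1$
$k{\left(G,p \right)} = 99$ ($k{\left(G,p \right)} = \left(3 + 30\right) 3 = 33 \cdot 3 = 99$)
$\left(k{\left(-4 + 2,-2 \right)} + f{\left(c{\left(3 \right)} \right)}\right)^{2} = \left(99 + 1\right)^{2} = 100^{2} = 10000$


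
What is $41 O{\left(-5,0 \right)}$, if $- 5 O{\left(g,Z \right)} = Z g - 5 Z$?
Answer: $0$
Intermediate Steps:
$O{\left(g,Z \right)} = Z - \frac{Z g}{5}$ ($O{\left(g,Z \right)} = - \frac{Z g - 5 Z}{5} = - \frac{- 5 Z + Z g}{5} = Z - \frac{Z g}{5}$)
$41 O{\left(-5,0 \right)} = 41 \cdot \frac{1}{5} \cdot 0 \left(5 - -5\right) = 41 \cdot \frac{1}{5} \cdot 0 \left(5 + 5\right) = 41 \cdot \frac{1}{5} \cdot 0 \cdot 10 = 41 \cdot 0 = 0$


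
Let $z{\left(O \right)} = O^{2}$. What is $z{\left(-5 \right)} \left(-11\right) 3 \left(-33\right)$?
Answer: $27225$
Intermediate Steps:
$z{\left(-5 \right)} \left(-11\right) 3 \left(-33\right) = \left(-5\right)^{2} \left(-11\right) 3 \left(-33\right) = 25 \left(-11\right) 3 \left(-33\right) = \left(-275\right) 3 \left(-33\right) = \left(-825\right) \left(-33\right) = 27225$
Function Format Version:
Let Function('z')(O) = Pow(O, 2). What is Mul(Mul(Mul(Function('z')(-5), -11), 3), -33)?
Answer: 27225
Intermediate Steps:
Mul(Mul(Mul(Function('z')(-5), -11), 3), -33) = Mul(Mul(Mul(Pow(-5, 2), -11), 3), -33) = Mul(Mul(Mul(25, -11), 3), -33) = Mul(Mul(-275, 3), -33) = Mul(-825, -33) = 27225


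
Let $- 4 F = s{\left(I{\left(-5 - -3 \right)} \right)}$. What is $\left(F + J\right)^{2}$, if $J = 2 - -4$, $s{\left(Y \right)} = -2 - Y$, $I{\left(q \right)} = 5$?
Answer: $\frac{961}{16} \approx 60.063$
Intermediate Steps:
$F = \frac{7}{4}$ ($F = - \frac{-2 - 5}{4} = \left(- \frac{1}{4}\right) \left(-7\right) = \frac{7}{4} \approx 1.75$)
$J = 6$ ($J = 2 + 4 = 6$)
$\left(F + J\right)^{2} = \left(\frac{7}{4} + 6\right)^{2} = \left(\frac{31}{4}\right)^{2} = \frac{961}{16}$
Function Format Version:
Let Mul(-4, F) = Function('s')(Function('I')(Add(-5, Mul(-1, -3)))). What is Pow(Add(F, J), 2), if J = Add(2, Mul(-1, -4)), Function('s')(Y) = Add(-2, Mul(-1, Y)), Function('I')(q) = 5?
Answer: Rational(961, 16) ≈ 60.063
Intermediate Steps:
F = Rational(7, 4) (F = Mul(Rational(-1, 4), Add(-2, Mul(-1, 5))) = Mul(Rational(-1, 4), Add(-2, -5)) = Mul(Rational(-1, 4), -7) = Rational(7, 4) ≈ 1.7500)
J = 6 (J = Add(2, 4) = 6)
Pow(Add(F, J), 2) = Pow(Add(Rational(7, 4), 6), 2) = Pow(Rational(31, 4), 2) = Rational(961, 16)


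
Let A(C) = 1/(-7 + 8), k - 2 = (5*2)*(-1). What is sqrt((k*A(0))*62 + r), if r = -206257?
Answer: I*sqrt(206753) ≈ 454.7*I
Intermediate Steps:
k = -8 (k = 2 + (5*2)*(-1) = 2 + 10*(-1) = 2 - 10 = -8)
A(C) = 1 (A(C) = 1/1 = 1)
sqrt((k*A(0))*62 + r) = sqrt(-8*1*62 - 206257) = sqrt(-8*62 - 206257) = sqrt(-496 - 206257) = sqrt(-206753) = I*sqrt(206753)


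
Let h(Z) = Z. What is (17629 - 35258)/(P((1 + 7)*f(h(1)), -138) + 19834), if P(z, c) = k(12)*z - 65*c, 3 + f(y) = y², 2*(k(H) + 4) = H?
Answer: -17629/28772 ≈ -0.61271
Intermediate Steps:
k(H) = -4 + H/2
f(y) = -3 + y²
P(z, c) = -65*c + 2*z (P(z, c) = (-4 + (½)*12)*z - 65*c = (-4 + 6)*z - 65*c = 2*z - 65*c = -65*c + 2*z)
(17629 - 35258)/(P((1 + 7)*f(h(1)), -138) + 19834) = (17629 - 35258)/((-65*(-138) + 2*((1 + 7)*(-3 + 1²))) + 19834) = -17629/((8970 + 2*(8*(-3 + 1))) + 19834) = -17629/((8970 + 2*(8*(-2))) + 19834) = -17629/((8970 + 2*(-16)) + 19834) = -17629/((8970 - 32) + 19834) = -17629/(8938 + 19834) = -17629/28772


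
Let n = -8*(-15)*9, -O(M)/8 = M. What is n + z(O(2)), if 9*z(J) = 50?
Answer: 9770/9 ≈ 1085.6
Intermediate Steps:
O(M) = -8*M
z(J) = 50/9 (z(J) = (⅑)*50 = 50/9)
n = 1080 (n = 120*9 = 1080)
n + z(O(2)) = 1080 + 50/9 = 9770/9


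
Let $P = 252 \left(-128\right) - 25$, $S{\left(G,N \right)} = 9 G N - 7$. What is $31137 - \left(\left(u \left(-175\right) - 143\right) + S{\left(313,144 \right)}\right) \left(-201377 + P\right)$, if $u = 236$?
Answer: $85097807421$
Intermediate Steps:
$S{\left(G,N \right)} = -7 + 9 G N$ ($S{\left(G,N \right)} = 9 G N - 7 = -7 + 9 G N$)
$P = -32281$ ($P = -32256 - 25 = -32281$)
$31137 - \left(\left(u \left(-175\right) - 143\right) + S{\left(313,144 \right)}\right) \left(-201377 + P\right) = 31137 - \left(\left(236 \left(-175\right) - 143\right) - \left(7 - 405648\right)\right) \left(-201377 - 32281\right) = 31137 - \left(\left(-41300 - 143\right) + \left(-7 + 405648\right)\right) \left(-233658\right) = 31137 - \left(-41443 + 405641\right) \left(-233658\right) = 31137 - 364198 \left(-233658\right) = 31137 - -85097776284 = 31137 + 85097776284 = 85097807421$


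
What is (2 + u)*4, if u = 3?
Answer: 20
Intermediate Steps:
(2 + u)*4 = (2 + 3)*4 = 5*4 = 20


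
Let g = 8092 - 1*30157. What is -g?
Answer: 22065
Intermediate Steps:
g = -22065 (g = 8092 - 30157 = -22065)
-g = -1*(-22065) = 22065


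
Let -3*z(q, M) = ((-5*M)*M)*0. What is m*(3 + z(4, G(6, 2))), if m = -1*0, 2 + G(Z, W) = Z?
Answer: 0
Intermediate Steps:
G(Z, W) = -2 + Z
m = 0
z(q, M) = 0 (z(q, M) = -(-5*M)*M*0/3 = -(-5*M**2)*0/3 = -1/3*0 = 0)
m*(3 + z(4, G(6, 2))) = 0*(3 + 0) = 0*3 = 0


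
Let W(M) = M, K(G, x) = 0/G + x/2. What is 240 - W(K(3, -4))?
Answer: 242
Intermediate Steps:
K(G, x) = x/2 (K(G, x) = 0 + x*(½) = 0 + x/2 = x/2)
240 - W(K(3, -4)) = 240 - (-4)/2 = 240 - 1*(-2) = 240 + 2 = 242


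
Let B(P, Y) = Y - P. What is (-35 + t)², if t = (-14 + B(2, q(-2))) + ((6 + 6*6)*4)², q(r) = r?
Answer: 793605241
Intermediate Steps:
t = 28206 (t = (-14 + (-2 - 1*2)) + ((6 + 6*6)*4)² = (-14 + (-2 - 2)) + ((6 + 36)*4)² = (-14 - 4) + (42*4)² = -18 + 168² = -18 + 28224 = 28206)
(-35 + t)² = (-35 + 28206)² = 28171² = 793605241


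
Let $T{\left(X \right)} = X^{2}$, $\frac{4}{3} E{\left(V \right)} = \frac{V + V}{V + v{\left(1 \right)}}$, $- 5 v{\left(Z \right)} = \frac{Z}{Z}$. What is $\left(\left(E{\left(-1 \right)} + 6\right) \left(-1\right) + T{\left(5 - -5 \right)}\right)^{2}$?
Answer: $\frac{137641}{16} \approx 8602.6$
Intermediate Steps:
$v{\left(Z \right)} = - \frac{1}{5}$ ($v{\left(Z \right)} = - \frac{Z \frac{1}{Z}}{5} = \left(- \frac{1}{5}\right) 1 = - \frac{1}{5}$)
$E{\left(V \right)} = \frac{3 V}{2 \left(- \frac{1}{5} + V\right)}$ ($E{\left(V \right)} = \frac{3 \frac{V + V}{V - \frac{1}{5}}}{4} = \frac{3 \frac{2 V}{- \frac{1}{5} + V}}{4} = \frac{3 V}{2 \left(- \frac{1}{5} + V\right)}$)
$\left(\left(E{\left(-1 \right)} + 6\right) \left(-1\right) + T{\left(5 - -5 \right)}\right)^{2} = \left(\left(\frac{15}{2} \left(-1\right) \frac{1}{-1 + 5 \left(-1\right)} + 6\right) \left(-1\right) + \left(5 - -5\right)^{2}\right)^{2} = \left(\left(\frac{15}{2} \left(-1\right) \frac{1}{-1 - 5} + 6\right) \left(-1\right) + \left(5 + 5\right)^{2}\right)^{2} = \left(\left(\frac{15}{2} \left(-1\right) \frac{1}{-6} + 6\right) \left(-1\right) + 10^{2}\right)^{2} = \left(\left(\frac{15}{2} \left(-1\right) \left(- \frac{1}{6}\right) + 6\right) \left(-1\right) + 100\right)^{2} = \left(\left(\frac{5}{4} + 6\right) \left(-1\right) + 100\right)^{2} = \left(\frac{29}{4} \left(-1\right) + 100\right)^{2} = \left(- \frac{29}{4} + 100\right)^{2} = \left(\frac{371}{4}\right)^{2} = \frac{137641}{16}$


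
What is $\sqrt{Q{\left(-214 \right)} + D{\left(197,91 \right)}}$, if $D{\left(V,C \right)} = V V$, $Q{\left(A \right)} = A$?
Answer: $\sqrt{38595} \approx 196.46$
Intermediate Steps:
$D{\left(V,C \right)} = V^{2}$
$\sqrt{Q{\left(-214 \right)} + D{\left(197,91 \right)}} = \sqrt{-214 + 197^{2}} = \sqrt{-214 + 38809} = \sqrt{38595}$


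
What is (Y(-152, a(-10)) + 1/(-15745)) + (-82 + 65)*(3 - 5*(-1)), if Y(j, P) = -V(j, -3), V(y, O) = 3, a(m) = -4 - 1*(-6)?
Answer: -2188556/15745 ≈ -139.00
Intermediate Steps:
a(m) = 2 (a(m) = -4 + 6 = 2)
Y(j, P) = -3 (Y(j, P) = -1*3 = -3)
(Y(-152, a(-10)) + 1/(-15745)) + (-82 + 65)*(3 - 5*(-1)) = (-3 + 1/(-15745)) + (-82 + 65)*(3 - 5*(-1)) = (-3 - 1/15745) - 17*(3 + 5) = -47236/15745 - 17*8 = -47236/15745 - 136 = -2188556/15745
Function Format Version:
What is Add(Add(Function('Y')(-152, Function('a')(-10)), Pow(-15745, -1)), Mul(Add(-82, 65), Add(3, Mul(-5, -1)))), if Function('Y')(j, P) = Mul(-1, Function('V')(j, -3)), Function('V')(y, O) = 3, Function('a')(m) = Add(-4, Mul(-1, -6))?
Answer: Rational(-2188556, 15745) ≈ -139.00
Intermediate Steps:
Function('a')(m) = 2 (Function('a')(m) = Add(-4, 6) = 2)
Function('Y')(j, P) = -3 (Function('Y')(j, P) = Mul(-1, 3) = -3)
Add(Add(Function('Y')(-152, Function('a')(-10)), Pow(-15745, -1)), Mul(Add(-82, 65), Add(3, Mul(-5, -1)))) = Add(Add(-3, Pow(-15745, -1)), Mul(Add(-82, 65), Add(3, Mul(-5, -1)))) = Add(Add(-3, Rational(-1, 15745)), Mul(-17, Add(3, 5))) = Add(Rational(-47236, 15745), Mul(-17, 8)) = Add(Rational(-47236, 15745), -136) = Rational(-2188556, 15745)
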